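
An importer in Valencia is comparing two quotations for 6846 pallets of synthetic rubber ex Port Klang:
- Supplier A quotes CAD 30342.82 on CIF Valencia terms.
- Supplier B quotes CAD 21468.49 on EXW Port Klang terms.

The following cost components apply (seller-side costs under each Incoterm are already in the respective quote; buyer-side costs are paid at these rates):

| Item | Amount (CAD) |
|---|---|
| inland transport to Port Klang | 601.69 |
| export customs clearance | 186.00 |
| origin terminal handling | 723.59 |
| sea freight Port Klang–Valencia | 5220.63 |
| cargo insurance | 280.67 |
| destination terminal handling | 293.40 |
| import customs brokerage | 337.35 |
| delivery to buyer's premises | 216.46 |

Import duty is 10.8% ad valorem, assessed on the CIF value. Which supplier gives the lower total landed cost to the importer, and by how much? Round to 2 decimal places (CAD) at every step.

Supplier A (CIF):
The CIF price already equals the CIF value: 30342.82
Import duty = 30342.82 × 10.8% = 3277.02
Buyer bears (A): 293.40 + 337.35 + 216.46 = 847.21
Landed cost (A) = invoice 30342.82 + 847.21 + duty 3277.02 = 34467.05
Supplier B (EXW):
CIF value = EXW price + inland to port + export clearance + origin terminal + freight + insurance = 21468.49 + 601.69 + 186.00 + 723.59 + 5220.63 + 280.67 = 28481.07
Import duty = 28481.07 × 10.8% = 3075.96
Buyer bears (B): 601.69 + 186.00 + 723.59 + 5220.63 + 280.67 + 293.40 + 337.35 + 216.46 = 7859.79
Landed cost (B) = invoice 21468.49 + 7859.79 + duty 3075.96 = 32404.24
Difference = |34467.05 − 32404.24| = 2062.81

Supplier B is cheaper by CAD 2062.81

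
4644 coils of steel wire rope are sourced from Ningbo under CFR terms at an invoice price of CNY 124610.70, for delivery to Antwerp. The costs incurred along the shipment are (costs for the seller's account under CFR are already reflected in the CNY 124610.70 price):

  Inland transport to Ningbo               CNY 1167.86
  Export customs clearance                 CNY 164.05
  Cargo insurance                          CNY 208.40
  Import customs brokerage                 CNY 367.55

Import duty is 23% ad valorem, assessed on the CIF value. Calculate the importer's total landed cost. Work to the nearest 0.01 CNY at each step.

Total landed cost: CNY 153895.04

CFR: the seller pays costs through ocean freight to the destination port, but not insurance.
Already in the invoice (seller's account under CFR): inland to port, export clearance — exclude.
CIF value = CFR price + insurance = 124610.70 + 208.40 = 124819.10
Import duty = 124819.10 × 23% = 28708.39
Buyer bears: insurance 208.40 + brokerage 367.55 + duty 28708.39 = 29284.34
Landed cost = invoice 124610.70 + 29284.34 = 153895.04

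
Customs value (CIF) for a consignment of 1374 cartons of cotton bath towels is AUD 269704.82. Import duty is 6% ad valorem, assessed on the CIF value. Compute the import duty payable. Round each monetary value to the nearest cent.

Import duty: AUD 16182.29

Import duty = 269704.82 × 6% = 16182.29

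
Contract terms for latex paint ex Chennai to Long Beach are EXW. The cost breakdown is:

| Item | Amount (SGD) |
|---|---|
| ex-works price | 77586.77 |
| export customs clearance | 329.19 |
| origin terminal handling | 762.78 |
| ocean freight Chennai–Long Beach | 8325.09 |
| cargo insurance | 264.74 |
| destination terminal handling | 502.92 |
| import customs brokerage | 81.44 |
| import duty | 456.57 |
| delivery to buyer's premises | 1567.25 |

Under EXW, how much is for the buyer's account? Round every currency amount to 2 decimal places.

Buyer's account: SGD 12289.98

EXW: the seller makes goods available at their premises; the buyer bears all onward costs.
Seller's account: goods 77586.77 = 77586.77
Buyer's account: export clearance 329.19 + origin terminal 762.78 + freight 8325.09 + insurance 264.74 + destination terminal 502.92 + brokerage 81.44 + duty 456.57 + delivery 1567.25 = 12289.98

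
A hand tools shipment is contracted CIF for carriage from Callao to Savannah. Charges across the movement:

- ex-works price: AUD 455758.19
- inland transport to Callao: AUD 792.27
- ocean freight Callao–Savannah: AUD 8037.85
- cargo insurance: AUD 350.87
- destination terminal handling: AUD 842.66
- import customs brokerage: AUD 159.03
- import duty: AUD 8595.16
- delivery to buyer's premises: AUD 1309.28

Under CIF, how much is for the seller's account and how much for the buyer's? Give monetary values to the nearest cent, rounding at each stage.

Seller: AUD 464939.18; buyer: AUD 10906.13

CIF: the seller pays costs through ocean freight and marine insurance to the destination port.
Seller's account: goods 455758.19 + inland to port 792.27 + freight 8037.85 + insurance 350.87 = 464939.18
Buyer's account: destination terminal 842.66 + brokerage 159.03 + duty 8595.16 + delivery 1309.28 = 10906.13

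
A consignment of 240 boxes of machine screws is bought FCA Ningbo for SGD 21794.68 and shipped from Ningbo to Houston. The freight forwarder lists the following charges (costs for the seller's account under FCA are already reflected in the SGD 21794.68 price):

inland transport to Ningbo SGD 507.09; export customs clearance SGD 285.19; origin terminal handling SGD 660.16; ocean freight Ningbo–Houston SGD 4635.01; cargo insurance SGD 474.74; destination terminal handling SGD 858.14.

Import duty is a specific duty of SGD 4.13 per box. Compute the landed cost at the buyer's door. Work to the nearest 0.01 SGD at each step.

Total landed cost: SGD 29413.93

FCA: the seller delivers export-cleared goods to the carrier; the buyer bears costs from that point.
Already in the invoice (seller's account under FCA): inland to port, export clearance — exclude.
CIF value = FCA price + origin terminal + freight + insurance = 21794.68 + 660.16 + 4635.01 + 474.74 = 27564.59
Import duty = 240 × 4.13 = 991.20
Buyer bears: origin terminal 660.16 + freight 4635.01 + insurance 474.74 + destination terminal 858.14 + duty 991.20 = 7619.25
Landed cost = invoice 21794.68 + 7619.25 = 29413.93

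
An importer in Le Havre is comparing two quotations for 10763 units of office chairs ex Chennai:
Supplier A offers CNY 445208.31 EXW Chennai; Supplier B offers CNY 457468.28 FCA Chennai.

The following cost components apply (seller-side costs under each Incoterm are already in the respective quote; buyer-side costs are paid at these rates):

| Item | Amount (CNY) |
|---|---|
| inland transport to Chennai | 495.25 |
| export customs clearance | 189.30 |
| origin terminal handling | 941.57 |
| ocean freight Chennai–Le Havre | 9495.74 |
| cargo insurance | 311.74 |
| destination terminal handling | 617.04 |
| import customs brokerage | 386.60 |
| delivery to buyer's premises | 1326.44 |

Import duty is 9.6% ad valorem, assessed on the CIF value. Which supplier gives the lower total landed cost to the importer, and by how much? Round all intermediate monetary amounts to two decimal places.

Supplier A (EXW):
CIF value = EXW price + inland to port + export clearance + origin terminal + freight + insurance = 445208.31 + 495.25 + 189.30 + 941.57 + 9495.74 + 311.74 = 456641.91
Import duty = 456641.91 × 9.6% = 43837.62
Buyer bears (A): 495.25 + 189.30 + 941.57 + 9495.74 + 311.74 + 617.04 + 386.60 + 1326.44 = 13763.68
Landed cost (A) = invoice 445208.31 + 13763.68 + duty 43837.62 = 502809.61
Supplier B (FCA):
CIF value = FCA price + origin terminal + freight + insurance = 457468.28 + 941.57 + 9495.74 + 311.74 = 468217.33
Import duty = 468217.33 × 9.6% = 44948.86
Buyer bears (B): 941.57 + 9495.74 + 311.74 + 617.04 + 386.60 + 1326.44 = 13079.13
Landed cost (B) = invoice 457468.28 + 13079.13 + duty 44948.86 = 515496.27
Difference = |502809.61 − 515496.27| = 12686.66

Supplier A is cheaper by CNY 12686.66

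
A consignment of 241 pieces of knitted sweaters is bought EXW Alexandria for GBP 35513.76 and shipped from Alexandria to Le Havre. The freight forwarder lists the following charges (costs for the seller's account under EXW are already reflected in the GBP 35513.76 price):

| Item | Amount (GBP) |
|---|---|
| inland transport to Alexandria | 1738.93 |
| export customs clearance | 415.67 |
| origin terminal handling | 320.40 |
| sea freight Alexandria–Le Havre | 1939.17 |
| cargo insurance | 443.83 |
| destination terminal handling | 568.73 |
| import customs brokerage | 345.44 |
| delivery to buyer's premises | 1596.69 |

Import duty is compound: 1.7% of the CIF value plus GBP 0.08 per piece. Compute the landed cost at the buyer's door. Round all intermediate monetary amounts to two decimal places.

Total landed cost: GBP 43588.22

EXW: the seller makes goods available at their premises; the buyer bears all onward costs.
CIF value = EXW price + inland to port + export clearance + origin terminal + freight + insurance = 35513.76 + 1738.93 + 415.67 + 320.40 + 1939.17 + 443.83 = 40371.76
Ad valorem component: 40371.76 × 1.7% = 686.32
Specific component: 241 × 0.08 = 19.28
Import duty = 686.32 + 19.28 = 705.60
Buyer bears: inland to port 1738.93 + export clearance 415.67 + origin terminal 320.40 + freight 1939.17 + insurance 443.83 + destination terminal 568.73 + brokerage 345.44 + delivery 1596.69 + duty 705.60 = 8074.46
Landed cost = invoice 35513.76 + 8074.46 = 43588.22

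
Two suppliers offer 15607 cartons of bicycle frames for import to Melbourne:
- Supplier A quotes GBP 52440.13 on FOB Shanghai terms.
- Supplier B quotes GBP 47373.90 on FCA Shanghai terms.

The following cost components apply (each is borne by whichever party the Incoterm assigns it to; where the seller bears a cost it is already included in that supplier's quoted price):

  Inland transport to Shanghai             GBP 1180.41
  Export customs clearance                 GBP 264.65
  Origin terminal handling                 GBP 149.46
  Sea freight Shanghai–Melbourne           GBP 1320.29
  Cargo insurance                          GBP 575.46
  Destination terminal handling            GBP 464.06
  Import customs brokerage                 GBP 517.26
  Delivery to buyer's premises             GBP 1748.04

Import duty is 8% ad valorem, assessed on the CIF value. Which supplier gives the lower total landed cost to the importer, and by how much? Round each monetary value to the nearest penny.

Supplier B is cheaper by GBP 5310.11

Supplier A (FOB):
CIF value = FOB price + freight + insurance = 52440.13 + 1320.29 + 575.46 = 54335.88
Import duty = 54335.88 × 8% = 4346.87
Buyer bears (A): 1320.29 + 575.46 + 464.06 + 517.26 + 1748.04 = 4625.11
Landed cost (A) = invoice 52440.13 + 4625.11 + duty 4346.87 = 61412.11
Supplier B (FCA):
CIF value = FCA price + origin terminal + freight + insurance = 47373.90 + 149.46 + 1320.29 + 575.46 = 49419.11
Import duty = 49419.11 × 8% = 3953.53
Buyer bears (B): 149.46 + 1320.29 + 575.46 + 464.06 + 517.26 + 1748.04 = 4774.57
Landed cost (B) = invoice 47373.90 + 4774.57 + duty 3953.53 = 56102.00
Difference = |61412.11 − 56102.00| = 5310.11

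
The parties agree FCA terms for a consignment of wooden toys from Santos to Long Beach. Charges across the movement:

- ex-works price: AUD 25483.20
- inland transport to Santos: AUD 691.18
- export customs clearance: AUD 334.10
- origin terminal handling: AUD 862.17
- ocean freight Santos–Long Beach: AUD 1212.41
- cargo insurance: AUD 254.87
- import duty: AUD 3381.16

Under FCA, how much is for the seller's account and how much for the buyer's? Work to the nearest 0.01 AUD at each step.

FCA: the seller delivers export-cleared goods to the carrier; the buyer bears costs from that point.
Seller's account: goods 25483.20 + inland to port 691.18 + export clearance 334.10 = 26508.48
Buyer's account: origin terminal 862.17 + freight 1212.41 + insurance 254.87 + duty 3381.16 = 5710.61

Seller: AUD 26508.48; buyer: AUD 5710.61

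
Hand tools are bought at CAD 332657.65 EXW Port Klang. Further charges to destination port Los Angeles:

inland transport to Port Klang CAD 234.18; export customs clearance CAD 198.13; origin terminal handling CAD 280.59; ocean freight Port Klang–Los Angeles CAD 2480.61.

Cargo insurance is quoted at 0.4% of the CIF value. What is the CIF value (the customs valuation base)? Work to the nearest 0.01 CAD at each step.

CIF value: CAD 337199.96

Let C be the CIF value. C = EXW price + pre-shipment costs + freight + 0.4% × C
C − 0.4% × C = 332657.65 + 234.18 + 198.13 + 280.59 + 2480.61
0.996 × C = 335851.16
C = 335851.16 / 0.996 = 337199.96
Insurance premium = 0.4% × 337199.96 = 1348.80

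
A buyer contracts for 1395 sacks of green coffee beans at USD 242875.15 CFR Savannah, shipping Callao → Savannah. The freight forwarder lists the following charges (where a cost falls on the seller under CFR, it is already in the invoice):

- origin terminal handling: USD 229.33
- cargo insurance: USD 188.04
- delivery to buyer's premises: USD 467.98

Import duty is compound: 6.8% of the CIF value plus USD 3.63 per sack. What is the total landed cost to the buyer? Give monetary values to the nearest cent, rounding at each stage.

CFR: the seller pays costs through ocean freight to the destination port, but not insurance.
Already in the invoice (seller's account under CFR): origin terminal — exclude.
CIF value = CFR price + insurance = 242875.15 + 188.04 = 243063.19
Ad valorem component: 243063.19 × 6.8% = 16528.30
Specific component: 1395 × 3.63 = 5063.85
Import duty = 16528.30 + 5063.85 = 21592.15
Buyer bears: insurance 188.04 + delivery 467.98 + duty 21592.15 = 22248.17
Landed cost = invoice 242875.15 + 22248.17 = 265123.32

Total landed cost: USD 265123.32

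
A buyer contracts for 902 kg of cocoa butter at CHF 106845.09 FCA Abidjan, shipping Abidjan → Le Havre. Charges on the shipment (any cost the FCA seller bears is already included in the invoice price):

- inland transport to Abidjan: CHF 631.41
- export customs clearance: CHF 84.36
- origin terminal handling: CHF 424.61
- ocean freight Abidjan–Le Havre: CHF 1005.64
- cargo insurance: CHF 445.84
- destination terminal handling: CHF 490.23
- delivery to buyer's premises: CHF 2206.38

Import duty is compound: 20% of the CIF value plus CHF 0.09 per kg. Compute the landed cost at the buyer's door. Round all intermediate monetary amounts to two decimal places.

FCA: the seller delivers export-cleared goods to the carrier; the buyer bears costs from that point.
Already in the invoice (seller's account under FCA): inland to port, export clearance — exclude.
CIF value = FCA price + origin terminal + freight + insurance = 106845.09 + 424.61 + 1005.64 + 445.84 = 108721.18
Ad valorem component: 108721.18 × 20% = 21744.24
Specific component: 902 × 0.09 = 81.18
Import duty = 21744.24 + 81.18 = 21825.42
Buyer bears: origin terminal 424.61 + freight 1005.64 + insurance 445.84 + destination terminal 490.23 + delivery 2206.38 + duty 21825.42 = 26398.12
Landed cost = invoice 106845.09 + 26398.12 = 133243.21

Total landed cost: CHF 133243.21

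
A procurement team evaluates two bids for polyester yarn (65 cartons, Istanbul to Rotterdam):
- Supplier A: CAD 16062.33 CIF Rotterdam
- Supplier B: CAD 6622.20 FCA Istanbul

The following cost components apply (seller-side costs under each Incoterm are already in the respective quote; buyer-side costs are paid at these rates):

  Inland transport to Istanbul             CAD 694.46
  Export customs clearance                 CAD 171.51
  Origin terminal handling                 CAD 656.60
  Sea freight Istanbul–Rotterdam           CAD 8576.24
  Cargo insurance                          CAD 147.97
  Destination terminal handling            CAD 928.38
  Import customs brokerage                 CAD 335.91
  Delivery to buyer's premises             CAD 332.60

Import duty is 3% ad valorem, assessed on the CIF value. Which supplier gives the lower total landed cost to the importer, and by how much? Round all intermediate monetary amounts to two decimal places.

Supplier B is cheaper by CAD 61.10

Supplier A (CIF):
The CIF price already equals the CIF value: 16062.33
Import duty = 16062.33 × 3% = 481.87
Buyer bears (A): 928.38 + 335.91 + 332.60 = 1596.89
Landed cost (A) = invoice 16062.33 + 1596.89 + duty 481.87 = 18141.09
Supplier B (FCA):
CIF value = FCA price + origin terminal + freight + insurance = 6622.20 + 656.60 + 8576.24 + 147.97 = 16003.01
Import duty = 16003.01 × 3% = 480.09
Buyer bears (B): 656.60 + 8576.24 + 147.97 + 928.38 + 335.91 + 332.60 = 10977.70
Landed cost (B) = invoice 6622.20 + 10977.70 + duty 480.09 = 18079.99
Difference = |18141.09 − 18079.99| = 61.10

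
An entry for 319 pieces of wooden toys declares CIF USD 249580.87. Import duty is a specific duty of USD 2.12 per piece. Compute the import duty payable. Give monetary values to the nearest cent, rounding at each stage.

Import duty: USD 676.28

Import duty = 319 × 2.12 = 676.28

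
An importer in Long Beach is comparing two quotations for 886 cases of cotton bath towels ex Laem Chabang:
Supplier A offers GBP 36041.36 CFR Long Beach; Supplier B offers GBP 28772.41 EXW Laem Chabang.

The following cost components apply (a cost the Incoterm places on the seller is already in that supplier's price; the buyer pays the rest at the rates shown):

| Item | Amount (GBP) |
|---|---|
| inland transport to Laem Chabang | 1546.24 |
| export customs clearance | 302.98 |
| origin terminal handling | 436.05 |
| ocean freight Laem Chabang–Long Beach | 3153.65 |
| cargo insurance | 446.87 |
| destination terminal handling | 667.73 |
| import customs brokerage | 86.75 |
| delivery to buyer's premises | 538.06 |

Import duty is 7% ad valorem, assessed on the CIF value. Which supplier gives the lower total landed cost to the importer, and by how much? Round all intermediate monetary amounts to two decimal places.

Supplier A (CFR):
CIF value = CFR price + insurance = 36041.36 + 446.87 = 36488.23
Import duty = 36488.23 × 7% = 2554.18
Buyer bears (A): 446.87 + 667.73 + 86.75 + 538.06 = 1739.41
Landed cost (A) = invoice 36041.36 + 1739.41 + duty 2554.18 = 40334.95
Supplier B (EXW):
CIF value = EXW price + inland to port + export clearance + origin terminal + freight + insurance = 28772.41 + 1546.24 + 302.98 + 436.05 + 3153.65 + 446.87 = 34658.20
Import duty = 34658.20 × 7% = 2426.07
Buyer bears (B): 1546.24 + 302.98 + 436.05 + 3153.65 + 446.87 + 667.73 + 86.75 + 538.06 = 7178.33
Landed cost (B) = invoice 28772.41 + 7178.33 + duty 2426.07 = 38376.81
Difference = |40334.95 − 38376.81| = 1958.14

Supplier B is cheaper by GBP 1958.14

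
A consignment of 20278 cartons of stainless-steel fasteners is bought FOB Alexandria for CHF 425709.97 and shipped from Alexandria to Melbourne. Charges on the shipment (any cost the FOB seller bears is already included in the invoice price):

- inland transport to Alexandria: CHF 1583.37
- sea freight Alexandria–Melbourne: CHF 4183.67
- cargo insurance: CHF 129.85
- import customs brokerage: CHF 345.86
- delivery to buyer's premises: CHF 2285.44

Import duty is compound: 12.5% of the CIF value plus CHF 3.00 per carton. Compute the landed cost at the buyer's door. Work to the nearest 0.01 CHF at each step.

Total landed cost: CHF 547241.73

FOB: the seller bears costs until goods are on board at the origin port; the buyer bears freight, insurance and all costs thereafter.
Already in the invoice (seller's account under FOB): inland to port — exclude.
CIF value = FOB price + freight + insurance = 425709.97 + 4183.67 + 129.85 = 430023.49
Ad valorem component: 430023.49 × 12.5% = 53752.94
Specific component: 20278 × 3.00 = 60834.00
Import duty = 53752.94 + 60834.00 = 114586.94
Buyer bears: freight 4183.67 + insurance 129.85 + brokerage 345.86 + delivery 2285.44 + duty 114586.94 = 121531.76
Landed cost = invoice 425709.97 + 121531.76 = 547241.73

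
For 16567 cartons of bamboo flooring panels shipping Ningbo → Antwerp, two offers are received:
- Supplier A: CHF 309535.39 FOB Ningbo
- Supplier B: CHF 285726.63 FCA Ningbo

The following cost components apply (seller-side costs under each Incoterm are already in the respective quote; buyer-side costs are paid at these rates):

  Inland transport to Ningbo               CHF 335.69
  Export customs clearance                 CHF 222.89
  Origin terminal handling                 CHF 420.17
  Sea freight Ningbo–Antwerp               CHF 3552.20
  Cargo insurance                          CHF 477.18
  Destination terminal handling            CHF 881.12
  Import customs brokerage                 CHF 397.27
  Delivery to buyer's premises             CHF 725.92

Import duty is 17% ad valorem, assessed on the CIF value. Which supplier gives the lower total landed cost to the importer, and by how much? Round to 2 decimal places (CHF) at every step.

Supplier B is cheaper by CHF 27364.65

Supplier A (FOB):
CIF value = FOB price + freight + insurance = 309535.39 + 3552.20 + 477.18 = 313564.77
Import duty = 313564.77 × 17% = 53306.01
Buyer bears (A): 3552.20 + 477.18 + 881.12 + 397.27 + 725.92 = 6033.69
Landed cost (A) = invoice 309535.39 + 6033.69 + duty 53306.01 = 368875.09
Supplier B (FCA):
CIF value = FCA price + origin terminal + freight + insurance = 285726.63 + 420.17 + 3552.20 + 477.18 = 290176.18
Import duty = 290176.18 × 17% = 49329.95
Buyer bears (B): 420.17 + 3552.20 + 477.18 + 881.12 + 397.27 + 725.92 = 6453.86
Landed cost (B) = invoice 285726.63 + 6453.86 + duty 49329.95 = 341510.44
Difference = |368875.09 − 341510.44| = 27364.65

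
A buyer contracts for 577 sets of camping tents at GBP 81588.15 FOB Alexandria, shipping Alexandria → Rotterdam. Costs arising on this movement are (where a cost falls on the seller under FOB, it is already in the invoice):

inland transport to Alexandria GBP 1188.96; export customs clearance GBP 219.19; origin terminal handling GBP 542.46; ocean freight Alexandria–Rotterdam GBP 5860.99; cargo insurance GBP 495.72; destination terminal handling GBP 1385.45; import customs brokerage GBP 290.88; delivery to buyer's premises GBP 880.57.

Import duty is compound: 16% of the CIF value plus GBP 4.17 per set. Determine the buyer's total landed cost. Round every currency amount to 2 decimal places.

Total landed cost: GBP 106979.03

FOB: the seller bears costs until goods are on board at the origin port; the buyer bears freight, insurance and all costs thereafter.
Already in the invoice (seller's account under FOB): inland to port, export clearance, origin terminal — exclude.
CIF value = FOB price + freight + insurance = 81588.15 + 5860.99 + 495.72 = 87944.86
Ad valorem component: 87944.86 × 16% = 14071.18
Specific component: 577 × 4.17 = 2406.09
Import duty = 14071.18 + 2406.09 = 16477.27
Buyer bears: freight 5860.99 + insurance 495.72 + destination terminal 1385.45 + brokerage 290.88 + delivery 880.57 + duty 16477.27 = 25390.88
Landed cost = invoice 81588.15 + 25390.88 = 106979.03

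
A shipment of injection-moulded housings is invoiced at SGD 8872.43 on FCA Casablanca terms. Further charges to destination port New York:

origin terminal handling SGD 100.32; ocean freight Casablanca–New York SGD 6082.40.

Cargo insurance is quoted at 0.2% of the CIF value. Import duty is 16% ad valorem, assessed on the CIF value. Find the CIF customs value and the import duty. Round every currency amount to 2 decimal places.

Let C be the CIF value. C = FCA price + pre-shipment costs + freight + 0.2% × C
C − 0.2% × C = 8872.43 + 100.32 + 6082.40
0.998 × C = 15055.15
C = 15055.15 / 0.998 = 15085.32
Insurance premium = 0.2% × 15085.32 = 30.17
Import duty = 15085.32 × 16% = 2413.65

CIF value: SGD 15085.32; import duty: SGD 2413.65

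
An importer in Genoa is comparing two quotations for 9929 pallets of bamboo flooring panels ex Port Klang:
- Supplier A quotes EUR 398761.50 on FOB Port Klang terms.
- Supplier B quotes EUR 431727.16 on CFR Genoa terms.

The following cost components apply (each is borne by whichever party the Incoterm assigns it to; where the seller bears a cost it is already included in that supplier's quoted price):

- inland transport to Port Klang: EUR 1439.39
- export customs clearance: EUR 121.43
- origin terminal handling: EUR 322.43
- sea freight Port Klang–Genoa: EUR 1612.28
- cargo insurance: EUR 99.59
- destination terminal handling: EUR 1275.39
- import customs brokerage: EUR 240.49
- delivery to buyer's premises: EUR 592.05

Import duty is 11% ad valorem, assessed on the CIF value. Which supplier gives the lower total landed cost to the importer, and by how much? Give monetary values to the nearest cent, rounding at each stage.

Supplier A (FOB):
CIF value = FOB price + freight + insurance = 398761.50 + 1612.28 + 99.59 = 400473.37
Import duty = 400473.37 × 11% = 44052.07
Buyer bears (A): 1612.28 + 99.59 + 1275.39 + 240.49 + 592.05 = 3819.80
Landed cost (A) = invoice 398761.50 + 3819.80 + duty 44052.07 = 446633.37
Supplier B (CFR):
CIF value = CFR price + insurance = 431727.16 + 99.59 = 431826.75
Import duty = 431826.75 × 11% = 47500.94
Buyer bears (B): 99.59 + 1275.39 + 240.49 + 592.05 = 2207.52
Landed cost (B) = invoice 431727.16 + 2207.52 + duty 47500.94 = 481435.62
Difference = |446633.37 − 481435.62| = 34802.25

Supplier A is cheaper by EUR 34802.25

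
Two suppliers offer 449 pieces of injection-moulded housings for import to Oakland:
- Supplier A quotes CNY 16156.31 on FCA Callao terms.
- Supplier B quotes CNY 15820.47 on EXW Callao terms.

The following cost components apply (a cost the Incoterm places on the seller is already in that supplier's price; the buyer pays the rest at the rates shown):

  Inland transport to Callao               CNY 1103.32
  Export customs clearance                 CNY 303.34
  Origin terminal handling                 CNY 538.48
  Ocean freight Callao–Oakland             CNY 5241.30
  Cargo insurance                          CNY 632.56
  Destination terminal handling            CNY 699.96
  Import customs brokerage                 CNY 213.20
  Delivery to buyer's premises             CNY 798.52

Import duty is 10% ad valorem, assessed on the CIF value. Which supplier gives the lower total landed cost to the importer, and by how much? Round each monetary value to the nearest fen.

Supplier A (FCA):
CIF value = FCA price + origin terminal + freight + insurance = 16156.31 + 538.48 + 5241.30 + 632.56 = 22568.65
Import duty = 22568.65 × 10% = 2256.87
Buyer bears (A): 538.48 + 5241.30 + 632.56 + 699.96 + 213.20 + 798.52 = 8124.02
Landed cost (A) = invoice 16156.31 + 8124.02 + duty 2256.87 = 26537.20
Supplier B (EXW):
CIF value = EXW price + inland to port + export clearance + origin terminal + freight + insurance = 15820.47 + 1103.32 + 303.34 + 538.48 + 5241.30 + 632.56 = 23639.47
Import duty = 23639.47 × 10% = 2363.95
Buyer bears (B): 1103.32 + 303.34 + 538.48 + 5241.30 + 632.56 + 699.96 + 213.20 + 798.52 = 9530.68
Landed cost (B) = invoice 15820.47 + 9530.68 + duty 2363.95 = 27715.10
Difference = |26537.20 − 27715.10| = 1177.90

Supplier A is cheaper by CNY 1177.90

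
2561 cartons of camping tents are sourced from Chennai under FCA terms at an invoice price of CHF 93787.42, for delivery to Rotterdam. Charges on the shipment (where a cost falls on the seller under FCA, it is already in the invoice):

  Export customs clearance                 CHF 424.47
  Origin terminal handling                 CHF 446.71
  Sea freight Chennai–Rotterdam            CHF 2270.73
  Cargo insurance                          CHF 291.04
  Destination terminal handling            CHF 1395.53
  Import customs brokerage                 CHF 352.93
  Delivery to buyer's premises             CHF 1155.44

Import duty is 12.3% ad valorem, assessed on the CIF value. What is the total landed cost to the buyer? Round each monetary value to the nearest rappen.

Total landed cost: CHF 111605.70

FCA: the seller delivers export-cleared goods to the carrier; the buyer bears costs from that point.
Already in the invoice (seller's account under FCA): export clearance — exclude.
CIF value = FCA price + origin terminal + freight + insurance = 93787.42 + 446.71 + 2270.73 + 291.04 = 96795.90
Import duty = 96795.90 × 12.3% = 11905.90
Buyer bears: origin terminal 446.71 + freight 2270.73 + insurance 291.04 + destination terminal 1395.53 + brokerage 352.93 + delivery 1155.44 + duty 11905.90 = 17818.28
Landed cost = invoice 93787.42 + 17818.28 = 111605.70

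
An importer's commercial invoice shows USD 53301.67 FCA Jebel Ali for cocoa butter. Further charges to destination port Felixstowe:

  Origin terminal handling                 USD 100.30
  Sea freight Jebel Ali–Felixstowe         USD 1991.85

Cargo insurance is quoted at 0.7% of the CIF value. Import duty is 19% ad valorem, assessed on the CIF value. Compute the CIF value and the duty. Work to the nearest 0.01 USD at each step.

Let C be the CIF value. C = FCA price + pre-shipment costs + freight + 0.7% × C
C − 0.7% × C = 53301.67 + 100.30 + 1991.85
0.993 × C = 55393.82
C = 55393.82 / 0.993 = 55784.31
Insurance premium = 0.7% × 55784.31 = 390.49
Import duty = 55784.31 × 19% = 10599.02

CIF value: USD 55784.31; import duty: USD 10599.02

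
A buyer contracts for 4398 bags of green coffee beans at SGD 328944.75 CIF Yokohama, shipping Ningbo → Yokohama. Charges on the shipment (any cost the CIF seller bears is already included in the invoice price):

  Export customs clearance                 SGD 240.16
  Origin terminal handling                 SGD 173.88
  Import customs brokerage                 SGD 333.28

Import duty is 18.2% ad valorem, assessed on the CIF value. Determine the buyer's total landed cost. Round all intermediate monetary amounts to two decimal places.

CIF: the seller pays costs through ocean freight and marine insurance to the destination port.
Already in the invoice (seller's account under CIF): export clearance, origin terminal — exclude.
The CIF price already equals the CIF value: 328944.75
Import duty = 328944.75 × 18.2% = 59867.94
Buyer bears: brokerage 333.28 + duty 59867.94 = 60201.22
Landed cost = invoice 328944.75 + 60201.22 = 389145.97

Total landed cost: SGD 389145.97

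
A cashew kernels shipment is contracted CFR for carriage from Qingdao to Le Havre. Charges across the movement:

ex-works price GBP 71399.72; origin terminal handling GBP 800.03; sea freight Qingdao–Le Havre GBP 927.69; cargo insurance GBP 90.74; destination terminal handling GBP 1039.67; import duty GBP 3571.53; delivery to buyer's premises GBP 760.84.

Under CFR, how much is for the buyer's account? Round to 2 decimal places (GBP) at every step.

Buyer's account: GBP 5462.78

CFR: the seller pays costs through ocean freight to the destination port, but not insurance.
Seller's account: goods 71399.72 + origin terminal 800.03 + freight 927.69 = 73127.44
Buyer's account: insurance 90.74 + destination terminal 1039.67 + duty 3571.53 + delivery 760.84 = 5462.78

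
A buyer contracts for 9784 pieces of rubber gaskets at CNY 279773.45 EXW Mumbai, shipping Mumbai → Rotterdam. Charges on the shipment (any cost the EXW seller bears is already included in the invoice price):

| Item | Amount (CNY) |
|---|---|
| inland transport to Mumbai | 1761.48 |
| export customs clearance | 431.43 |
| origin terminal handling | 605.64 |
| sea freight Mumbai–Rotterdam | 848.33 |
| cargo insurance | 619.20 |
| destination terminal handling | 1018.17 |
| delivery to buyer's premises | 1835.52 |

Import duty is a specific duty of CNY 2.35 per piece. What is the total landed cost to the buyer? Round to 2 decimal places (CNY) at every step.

Total landed cost: CNY 309885.62

EXW: the seller makes goods available at their premises; the buyer bears all onward costs.
CIF value = EXW price + inland to port + export clearance + origin terminal + freight + insurance = 279773.45 + 1761.48 + 431.43 + 605.64 + 848.33 + 619.20 = 284039.53
Import duty = 9784 × 2.35 = 22992.40
Buyer bears: inland to port 1761.48 + export clearance 431.43 + origin terminal 605.64 + freight 848.33 + insurance 619.20 + destination terminal 1018.17 + delivery 1835.52 + duty 22992.40 = 30112.17
Landed cost = invoice 279773.45 + 30112.17 = 309885.62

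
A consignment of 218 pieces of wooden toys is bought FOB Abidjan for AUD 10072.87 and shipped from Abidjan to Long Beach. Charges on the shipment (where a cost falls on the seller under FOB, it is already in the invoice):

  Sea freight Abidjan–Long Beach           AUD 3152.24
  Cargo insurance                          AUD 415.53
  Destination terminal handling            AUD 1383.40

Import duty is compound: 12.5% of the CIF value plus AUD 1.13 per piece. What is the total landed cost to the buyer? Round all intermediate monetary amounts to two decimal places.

FOB: the seller bears costs until goods are on board at the origin port; the buyer bears freight, insurance and all costs thereafter.
CIF value = FOB price + freight + insurance = 10072.87 + 3152.24 + 415.53 = 13640.64
Ad valorem component: 13640.64 × 12.5% = 1705.08
Specific component: 218 × 1.13 = 246.34
Import duty = 1705.08 + 246.34 = 1951.42
Buyer bears: freight 3152.24 + insurance 415.53 + destination terminal 1383.40 + duty 1951.42 = 6902.59
Landed cost = invoice 10072.87 + 6902.59 = 16975.46

Total landed cost: AUD 16975.46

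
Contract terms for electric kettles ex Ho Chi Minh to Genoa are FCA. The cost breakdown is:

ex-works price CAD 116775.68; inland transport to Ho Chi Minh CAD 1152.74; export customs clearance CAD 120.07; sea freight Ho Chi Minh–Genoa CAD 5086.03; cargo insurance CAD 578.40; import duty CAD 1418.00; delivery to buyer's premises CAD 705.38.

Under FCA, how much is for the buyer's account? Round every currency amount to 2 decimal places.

FCA: the seller delivers export-cleared goods to the carrier; the buyer bears costs from that point.
Seller's account: goods 116775.68 + inland to port 1152.74 + export clearance 120.07 = 118048.49
Buyer's account: freight 5086.03 + insurance 578.40 + duty 1418.00 + delivery 705.38 = 7787.81

Buyer's account: CAD 7787.81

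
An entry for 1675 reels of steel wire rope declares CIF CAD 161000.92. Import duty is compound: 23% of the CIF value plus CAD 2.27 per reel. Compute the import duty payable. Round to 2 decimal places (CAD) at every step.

Import duty: CAD 40832.46

Ad valorem component: 161000.92 × 23% = 37030.21
Specific component: 1675 × 2.27 = 3802.25
Import duty = 37030.21 + 3802.25 = 40832.46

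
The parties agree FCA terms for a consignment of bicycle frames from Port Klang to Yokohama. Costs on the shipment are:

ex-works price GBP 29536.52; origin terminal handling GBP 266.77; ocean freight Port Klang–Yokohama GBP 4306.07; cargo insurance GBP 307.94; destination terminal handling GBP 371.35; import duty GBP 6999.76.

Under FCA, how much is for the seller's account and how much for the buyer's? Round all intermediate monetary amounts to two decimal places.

Seller: GBP 29536.52; buyer: GBP 12251.89

FCA: the seller delivers export-cleared goods to the carrier; the buyer bears costs from that point.
Seller's account: goods 29536.52 = 29536.52
Buyer's account: origin terminal 266.77 + freight 4306.07 + insurance 307.94 + destination terminal 371.35 + duty 6999.76 = 12251.89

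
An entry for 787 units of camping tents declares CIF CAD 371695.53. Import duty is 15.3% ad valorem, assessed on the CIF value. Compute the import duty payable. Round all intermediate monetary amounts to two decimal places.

Import duty = 371695.53 × 15.3% = 56869.42

Import duty: CAD 56869.42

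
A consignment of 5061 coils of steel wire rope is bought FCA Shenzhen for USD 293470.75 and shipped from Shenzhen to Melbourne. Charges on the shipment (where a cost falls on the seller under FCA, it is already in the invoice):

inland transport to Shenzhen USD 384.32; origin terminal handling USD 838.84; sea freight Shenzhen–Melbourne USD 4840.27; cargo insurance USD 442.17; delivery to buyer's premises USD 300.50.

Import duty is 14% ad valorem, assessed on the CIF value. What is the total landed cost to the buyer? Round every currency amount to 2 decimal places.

FCA: the seller delivers export-cleared goods to the carrier; the buyer bears costs from that point.
Already in the invoice (seller's account under FCA): inland to port — exclude.
CIF value = FCA price + origin terminal + freight + insurance = 293470.75 + 838.84 + 4840.27 + 442.17 = 299592.03
Import duty = 299592.03 × 14% = 41942.88
Buyer bears: origin terminal 838.84 + freight 4840.27 + insurance 442.17 + delivery 300.50 + duty 41942.88 = 48364.66
Landed cost = invoice 293470.75 + 48364.66 = 341835.41

Total landed cost: USD 341835.41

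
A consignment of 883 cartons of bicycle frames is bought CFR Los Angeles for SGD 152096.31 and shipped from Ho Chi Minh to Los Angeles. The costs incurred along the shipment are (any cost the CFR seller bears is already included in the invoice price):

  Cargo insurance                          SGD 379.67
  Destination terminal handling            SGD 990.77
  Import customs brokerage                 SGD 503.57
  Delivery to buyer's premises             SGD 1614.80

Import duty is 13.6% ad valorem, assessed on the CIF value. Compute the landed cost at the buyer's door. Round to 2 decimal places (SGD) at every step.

CFR: the seller pays costs through ocean freight to the destination port, but not insurance.
CIF value = CFR price + insurance = 152096.31 + 379.67 = 152475.98
Import duty = 152475.98 × 13.6% = 20736.73
Buyer bears: insurance 379.67 + destination terminal 990.77 + brokerage 503.57 + delivery 1614.80 + duty 20736.73 = 24225.54
Landed cost = invoice 152096.31 + 24225.54 = 176321.85

Total landed cost: SGD 176321.85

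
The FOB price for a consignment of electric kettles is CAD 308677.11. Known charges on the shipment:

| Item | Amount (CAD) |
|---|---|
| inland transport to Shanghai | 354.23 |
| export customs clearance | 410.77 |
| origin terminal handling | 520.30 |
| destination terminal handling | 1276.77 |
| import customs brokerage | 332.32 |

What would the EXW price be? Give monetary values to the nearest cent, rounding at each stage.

Not relevant to the conversion: destination terminal, brokerage — on the buyer under both terms; not part of either seller's price.
From FOB to EXW, the seller no longer bears: inland to port, export clearance, origin terminal.
EXW price = 308677.11 − 354.23 − 410.77 − 520.30 = 307391.81

EXW price: CAD 307391.81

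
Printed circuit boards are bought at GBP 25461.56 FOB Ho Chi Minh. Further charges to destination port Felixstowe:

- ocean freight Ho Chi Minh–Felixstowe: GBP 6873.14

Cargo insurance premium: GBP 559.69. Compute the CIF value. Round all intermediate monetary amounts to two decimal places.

CIF value: GBP 32894.39

CIF = FOB price + freight + insurance
CIF = 25461.56 + 6873.14 + 559.69 = 32894.39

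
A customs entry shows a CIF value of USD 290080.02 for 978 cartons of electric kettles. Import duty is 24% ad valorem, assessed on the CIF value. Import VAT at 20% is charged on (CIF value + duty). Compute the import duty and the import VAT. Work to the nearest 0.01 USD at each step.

Import duty = 290080.02 × 24% = 69619.20
VAT base = CIF + duty = 290080.02 + 69619.20 = 359699.22
Import VAT = 359699.22 × 20% = 71939.84

Import duty: USD 69619.20; import VAT: USD 71939.84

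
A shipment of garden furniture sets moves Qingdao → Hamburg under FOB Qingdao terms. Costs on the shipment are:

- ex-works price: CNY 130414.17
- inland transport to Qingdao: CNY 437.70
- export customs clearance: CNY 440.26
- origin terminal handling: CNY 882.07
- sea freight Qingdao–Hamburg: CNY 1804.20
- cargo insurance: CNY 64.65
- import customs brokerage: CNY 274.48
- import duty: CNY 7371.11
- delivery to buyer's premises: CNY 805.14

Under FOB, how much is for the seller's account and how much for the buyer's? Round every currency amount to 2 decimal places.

FOB: the seller bears costs until goods are on board at the origin port; the buyer bears freight, insurance and all costs thereafter.
Seller's account: goods 130414.17 + inland to port 437.70 + export clearance 440.26 + origin terminal 882.07 = 132174.20
Buyer's account: freight 1804.20 + insurance 64.65 + brokerage 274.48 + duty 7371.11 + delivery 805.14 = 10319.58

Seller: CNY 132174.20; buyer: CNY 10319.58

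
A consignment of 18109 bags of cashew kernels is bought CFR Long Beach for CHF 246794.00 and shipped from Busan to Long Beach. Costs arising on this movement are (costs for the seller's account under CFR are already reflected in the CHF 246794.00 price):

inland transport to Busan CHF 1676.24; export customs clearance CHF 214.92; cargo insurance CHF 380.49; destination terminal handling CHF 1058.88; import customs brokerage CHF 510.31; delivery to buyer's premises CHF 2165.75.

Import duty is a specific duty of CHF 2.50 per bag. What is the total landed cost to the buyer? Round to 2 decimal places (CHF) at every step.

Total landed cost: CHF 296181.93

CFR: the seller pays costs through ocean freight to the destination port, but not insurance.
Already in the invoice (seller's account under CFR): inland to port, export clearance — exclude.
CIF value = CFR price + insurance = 246794.00 + 380.49 = 247174.49
Import duty = 18109 × 2.50 = 45272.50
Buyer bears: insurance 380.49 + destination terminal 1058.88 + brokerage 510.31 + delivery 2165.75 + duty 45272.50 = 49387.93
Landed cost = invoice 246794.00 + 49387.93 = 296181.93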